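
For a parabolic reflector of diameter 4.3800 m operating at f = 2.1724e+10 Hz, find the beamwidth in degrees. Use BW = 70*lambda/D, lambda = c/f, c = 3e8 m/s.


lambda = c / f = 3.0000e+08 / 2.1724e+10 = 0.01380961 m
BW = 70 * 0.01380961 / 4.3800 = 0.2207 deg

0.2207 deg


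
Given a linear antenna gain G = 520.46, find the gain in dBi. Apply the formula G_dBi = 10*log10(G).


G_dBi = 10 * log10(520.46) = 27.16 dBi

27.16 dBi


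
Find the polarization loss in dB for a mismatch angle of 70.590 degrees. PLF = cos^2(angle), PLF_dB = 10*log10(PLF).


PLF_linear = cos^2(70.590 deg) = 0.1104404
PLF_dB = 10 * log10(0.1104404) = -9.569 dB

-9.569 dB


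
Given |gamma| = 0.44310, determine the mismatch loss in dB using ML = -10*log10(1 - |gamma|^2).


ML = -10 * log10(1 - 0.44310^2) = -10 * log10(0.80366239) = 0.9493 dB

0.9493 dB


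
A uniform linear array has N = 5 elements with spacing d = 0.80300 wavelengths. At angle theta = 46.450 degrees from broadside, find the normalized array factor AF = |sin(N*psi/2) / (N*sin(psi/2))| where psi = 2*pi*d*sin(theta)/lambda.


psi = 2*pi*0.80300*sin(46.450 deg) = 3.656770 rad
AF = |sin(5*3.656770/2) / (5*sin(3.656770/2))| = 0.05772

0.05772


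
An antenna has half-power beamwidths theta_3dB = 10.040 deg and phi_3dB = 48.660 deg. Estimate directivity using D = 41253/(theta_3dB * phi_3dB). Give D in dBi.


D_linear = 41253 / (10.040 * 48.660) = 84.44029
D_dBi = 10 * log10(84.44029) = 19.27 dBi

19.27 dBi


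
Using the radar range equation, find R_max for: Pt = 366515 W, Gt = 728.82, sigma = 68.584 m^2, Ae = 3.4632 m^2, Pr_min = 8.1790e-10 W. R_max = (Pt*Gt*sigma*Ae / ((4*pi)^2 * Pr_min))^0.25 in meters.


R^4 = 366515*728.82*68.584*3.4632 / ((4*pi)^2 * 8.1790e-10) = 4.912386e+17
R_max = 4.912386e+17^0.25 = 26474 m

26474 m


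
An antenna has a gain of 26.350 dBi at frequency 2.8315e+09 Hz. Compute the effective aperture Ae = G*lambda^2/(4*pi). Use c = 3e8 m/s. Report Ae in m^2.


lambda = c / f = 3.0000e+08 / 2.8315e+09 = 0.1059509 m
G_linear = 10^(26.350/10) = 431.5191
Ae = G_linear * lambda^2 / (4*pi) = 431.5191 * 0.1059509^2 / (4*pi) = 0.3855 m^2

0.3855 m^2


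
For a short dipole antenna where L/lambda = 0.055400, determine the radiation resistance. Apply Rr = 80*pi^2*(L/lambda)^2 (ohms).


Rr = 80 * pi^2 * (0.055400)^2 = 80 * 9.869604 * 3.069160e-03 = 2.423 ohm

2.423 ohm


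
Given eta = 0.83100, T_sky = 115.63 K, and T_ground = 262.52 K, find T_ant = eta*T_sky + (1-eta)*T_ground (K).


T_ant = 0.83100 * 115.63 + (1 - 0.83100) * 262.52 = 140.5 K

140.5 K


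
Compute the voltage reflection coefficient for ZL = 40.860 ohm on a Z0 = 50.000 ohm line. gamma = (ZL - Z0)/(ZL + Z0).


gamma = (40.860 - 50.000) / (40.860 + 50.000) = -0.1006

-0.1006


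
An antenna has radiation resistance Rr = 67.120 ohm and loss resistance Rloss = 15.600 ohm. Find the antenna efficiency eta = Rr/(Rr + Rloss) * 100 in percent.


eta = 67.120 / (67.120 + 15.600) * 100 = 81.14%

81.14%


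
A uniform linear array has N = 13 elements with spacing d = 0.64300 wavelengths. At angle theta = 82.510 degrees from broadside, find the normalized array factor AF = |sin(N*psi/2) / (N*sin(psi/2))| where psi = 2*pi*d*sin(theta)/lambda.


psi = 2*pi*0.64300*sin(82.510 deg) = 4.005617 rad
AF = |sin(13*4.005617/2) / (13*sin(4.005617/2))| = 0.06655

0.06655


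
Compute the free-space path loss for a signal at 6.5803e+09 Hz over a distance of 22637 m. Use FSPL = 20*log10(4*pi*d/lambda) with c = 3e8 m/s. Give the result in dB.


lambda = c / f = 3.0000e+08 / 6.5803e+09 = 0.04559063 m
FSPL = 20 * log10(4*pi*22637/0.04559063) = 135.9 dB

135.9 dB


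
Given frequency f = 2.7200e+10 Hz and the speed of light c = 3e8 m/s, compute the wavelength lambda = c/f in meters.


lambda = c / f = 3.0000e+08 / 2.7200e+10 = 0.01103 m

0.01103 m


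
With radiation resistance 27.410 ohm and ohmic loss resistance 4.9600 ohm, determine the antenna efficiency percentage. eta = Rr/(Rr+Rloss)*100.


eta = 27.410 / (27.410 + 4.9600) * 100 = 84.68%

84.68%


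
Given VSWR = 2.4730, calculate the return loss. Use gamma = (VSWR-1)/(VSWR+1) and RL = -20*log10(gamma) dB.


gamma = (2.4730 - 1) / (2.4730 + 1) = 0.4241290
RL = -20 * log10(0.4241290) = 7.450 dB

7.450 dB


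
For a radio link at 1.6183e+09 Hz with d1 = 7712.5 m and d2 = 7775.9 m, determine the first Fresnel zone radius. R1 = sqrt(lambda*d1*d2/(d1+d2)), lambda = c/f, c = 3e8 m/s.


lambda = c / f = 3.0000e+08 / 1.6183e+09 = 0.1853797 m
R1 = sqrt(0.1853797 * 7712.5 * 7775.9 / (7712.5 + 7775.9)) = 26.79 m

26.79 m


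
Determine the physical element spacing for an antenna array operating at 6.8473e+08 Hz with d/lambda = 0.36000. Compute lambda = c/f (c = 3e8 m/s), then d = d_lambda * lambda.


lambda = c / f = 3.0000e+08 / 6.8473e+08 = 0.4381289 m
d = 0.36000 * 0.4381289 = 0.1577 m

0.1577 m


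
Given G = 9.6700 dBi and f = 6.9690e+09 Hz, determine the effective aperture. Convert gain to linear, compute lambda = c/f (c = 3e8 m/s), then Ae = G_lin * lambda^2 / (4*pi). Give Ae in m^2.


lambda = c / f = 3.0000e+08 / 6.9690e+09 = 0.04304778 m
G_linear = 10^(9.6700/10) = 9.268298
Ae = G_linear * lambda^2 / (4*pi) = 9.268298 * 0.04304778^2 / (4*pi) = 1.367e-03 m^2

1.367e-03 m^2


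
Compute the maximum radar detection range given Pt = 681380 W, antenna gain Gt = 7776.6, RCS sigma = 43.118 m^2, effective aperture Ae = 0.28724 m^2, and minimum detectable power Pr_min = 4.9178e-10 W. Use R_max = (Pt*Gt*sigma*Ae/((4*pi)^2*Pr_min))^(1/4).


R^4 = 681380*7776.6*43.118*0.28724 / ((4*pi)^2 * 4.9178e-10) = 8.450688e+17
R_max = 8.450688e+17^0.25 = 30320 m

30320 m


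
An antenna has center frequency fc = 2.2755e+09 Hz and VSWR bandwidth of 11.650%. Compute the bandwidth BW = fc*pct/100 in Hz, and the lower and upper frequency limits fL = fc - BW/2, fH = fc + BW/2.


BW = 2.2755e+09 * 11.650/100 = 2.650958e+08 Hz
fL = 2.2755e+09 - 2.650958e+08/2 = 2.143e+09 Hz
fH = 2.2755e+09 + 2.650958e+08/2 = 2.408e+09 Hz

BW=2.651e+08 Hz, fL=2.143e+09 Hz, fH=2.408e+09 Hz


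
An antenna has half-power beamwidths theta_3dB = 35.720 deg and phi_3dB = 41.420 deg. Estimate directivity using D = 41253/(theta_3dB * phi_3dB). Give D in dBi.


D_linear = 41253 / (35.720 * 41.420) = 27.88265
D_dBi = 10 * log10(27.88265) = 14.45 dBi

14.45 dBi


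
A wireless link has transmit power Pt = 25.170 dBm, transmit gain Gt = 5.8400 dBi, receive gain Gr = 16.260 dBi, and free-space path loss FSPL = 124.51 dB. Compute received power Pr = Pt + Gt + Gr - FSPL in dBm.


Pr = 25.170 + 5.8400 + 16.260 - 124.51 = -77.24 dBm

-77.24 dBm


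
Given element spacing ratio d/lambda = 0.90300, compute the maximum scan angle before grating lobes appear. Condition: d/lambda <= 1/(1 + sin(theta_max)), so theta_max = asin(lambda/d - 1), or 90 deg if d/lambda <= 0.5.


lambda/d - 1 = 1/0.90300 - 1 = 0.1074197
theta_max = asin(0.1074197) = 6.167 deg

6.167 deg


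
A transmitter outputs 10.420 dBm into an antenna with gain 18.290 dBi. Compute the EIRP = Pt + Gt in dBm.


EIRP = Pt + Gt = 10.420 + 18.290 = 28.71 dBm

28.71 dBm


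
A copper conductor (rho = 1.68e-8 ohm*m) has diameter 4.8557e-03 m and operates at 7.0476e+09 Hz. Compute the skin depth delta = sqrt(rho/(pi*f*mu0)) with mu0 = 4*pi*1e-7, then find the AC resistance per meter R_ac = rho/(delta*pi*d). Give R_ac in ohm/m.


delta = sqrt(1.68e-8 / (pi * 7.0476e+09 * 4*pi*1e-7)) = 7.770593e-07 m
R_ac = 1.68e-8 / (7.770593e-07 * pi * 4.8557e-03) = 1.417 ohm/m

1.417 ohm/m


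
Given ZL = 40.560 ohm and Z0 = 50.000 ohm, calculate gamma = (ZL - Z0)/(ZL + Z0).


gamma = (40.560 - 50.000) / (40.560 + 50.000) = -0.1042

-0.1042


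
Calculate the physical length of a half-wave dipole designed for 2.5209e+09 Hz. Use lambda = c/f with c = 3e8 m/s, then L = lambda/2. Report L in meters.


lambda = c / f = 3.0000e+08 / 2.5209e+09 = 0.1190051 m
L = lambda / 2 = 0.1190051 / 2 = 0.05950 m

0.05950 m


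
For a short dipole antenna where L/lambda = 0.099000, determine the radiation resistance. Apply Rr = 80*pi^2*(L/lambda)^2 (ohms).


Rr = 80 * pi^2 * (0.099000)^2 = 80 * 9.869604 * 9.801000e-03 = 7.739 ohm

7.739 ohm


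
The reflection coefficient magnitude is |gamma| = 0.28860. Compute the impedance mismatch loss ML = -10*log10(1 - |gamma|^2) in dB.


ML = -10 * log10(1 - 0.28860^2) = -10 * log10(0.91671004) = 0.3777 dB

0.3777 dB


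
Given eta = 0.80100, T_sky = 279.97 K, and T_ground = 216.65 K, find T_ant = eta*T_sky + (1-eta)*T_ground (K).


T_ant = 0.80100 * 279.97 + (1 - 0.80100) * 216.65 = 267.4 K

267.4 K


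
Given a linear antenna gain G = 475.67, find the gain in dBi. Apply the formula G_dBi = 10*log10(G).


G_dBi = 10 * log10(475.67) = 26.77 dBi

26.77 dBi


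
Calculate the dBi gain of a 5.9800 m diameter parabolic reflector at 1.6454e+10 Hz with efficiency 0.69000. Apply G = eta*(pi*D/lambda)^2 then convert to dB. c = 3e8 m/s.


lambda = c / f = 3.0000e+08 / 1.6454e+10 = 0.01823265 m
G_linear = 0.69000 * (pi * 5.9800 / 0.01823265)^2 = 732574.2
G_dBi = 10 * log10(732574.2) = 58.65 dBi

58.65 dBi


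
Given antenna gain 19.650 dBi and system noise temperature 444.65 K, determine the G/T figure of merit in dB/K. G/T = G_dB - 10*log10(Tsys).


G/T = 19.650 - 10*log10(444.65) = 19.650 - 26.48018 = -6.830 dB/K

-6.830 dB/K


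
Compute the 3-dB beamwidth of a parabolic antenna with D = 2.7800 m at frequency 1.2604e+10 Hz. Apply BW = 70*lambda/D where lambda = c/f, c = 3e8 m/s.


lambda = c / f = 3.0000e+08 / 1.2604e+10 = 0.02380197 m
BW = 70 * 0.02380197 / 2.7800 = 0.5993 deg

0.5993 deg


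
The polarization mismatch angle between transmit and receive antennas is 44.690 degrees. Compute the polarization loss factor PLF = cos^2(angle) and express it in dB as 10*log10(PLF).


PLF_linear = cos^2(44.690 deg) = 0.5054104
PLF_dB = 10 * log10(0.5054104) = -2.964 dB

-2.964 dB


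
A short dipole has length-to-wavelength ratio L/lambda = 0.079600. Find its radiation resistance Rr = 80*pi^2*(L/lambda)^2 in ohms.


Rr = 80 * pi^2 * (0.079600)^2 = 80 * 9.869604 * 6.336160e-03 = 5.003 ohm

5.003 ohm


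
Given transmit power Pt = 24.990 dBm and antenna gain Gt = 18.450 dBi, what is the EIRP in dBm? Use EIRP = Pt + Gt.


EIRP = Pt + Gt = 24.990 + 18.450 = 43.44 dBm

43.44 dBm


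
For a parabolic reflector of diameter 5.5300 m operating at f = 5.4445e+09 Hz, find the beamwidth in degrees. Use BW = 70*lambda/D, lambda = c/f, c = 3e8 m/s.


lambda = c / f = 3.0000e+08 / 5.4445e+09 = 0.05510148 m
BW = 70 * 0.05510148 / 5.5300 = 0.6975 deg

0.6975 deg


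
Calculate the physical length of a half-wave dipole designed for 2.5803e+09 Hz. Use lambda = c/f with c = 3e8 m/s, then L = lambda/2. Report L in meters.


lambda = c / f = 3.0000e+08 / 2.5803e+09 = 0.1162656 m
L = lambda / 2 = 0.1162656 / 2 = 0.05813 m

0.05813 m


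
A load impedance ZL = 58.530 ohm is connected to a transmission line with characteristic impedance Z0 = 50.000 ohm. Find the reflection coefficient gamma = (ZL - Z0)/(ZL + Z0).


gamma = (58.530 - 50.000) / (58.530 + 50.000) = 0.07860

0.07860


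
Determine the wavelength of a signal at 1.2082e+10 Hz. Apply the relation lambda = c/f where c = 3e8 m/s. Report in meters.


lambda = c / f = 3.0000e+08 / 1.2082e+10 = 0.02483 m

0.02483 m


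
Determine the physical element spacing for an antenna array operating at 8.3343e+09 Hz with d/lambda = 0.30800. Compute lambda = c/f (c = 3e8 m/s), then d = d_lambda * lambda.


lambda = c / f = 3.0000e+08 / 8.3343e+09 = 0.03599582 m
d = 0.30800 * 0.03599582 = 0.01109 m

0.01109 m


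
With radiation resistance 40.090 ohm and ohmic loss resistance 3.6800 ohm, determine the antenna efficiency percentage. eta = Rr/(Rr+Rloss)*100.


eta = 40.090 / (40.090 + 3.6800) * 100 = 91.59%

91.59%


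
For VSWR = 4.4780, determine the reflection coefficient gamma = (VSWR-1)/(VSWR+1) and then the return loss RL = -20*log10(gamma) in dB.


gamma = (4.4780 - 1) / (4.4780 + 1) = 0.6349032
RL = -20 * log10(0.6349032) = 3.946 dB

3.946 dB


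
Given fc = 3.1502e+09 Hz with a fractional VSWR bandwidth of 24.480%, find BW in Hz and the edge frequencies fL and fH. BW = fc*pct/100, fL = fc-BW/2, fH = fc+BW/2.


BW = 3.1502e+09 * 24.480/100 = 7.711690e+08 Hz
fL = 3.1502e+09 - 7.711690e+08/2 = 2.765e+09 Hz
fH = 3.1502e+09 + 7.711690e+08/2 = 3.536e+09 Hz

BW=7.712e+08 Hz, fL=2.765e+09 Hz, fH=3.536e+09 Hz


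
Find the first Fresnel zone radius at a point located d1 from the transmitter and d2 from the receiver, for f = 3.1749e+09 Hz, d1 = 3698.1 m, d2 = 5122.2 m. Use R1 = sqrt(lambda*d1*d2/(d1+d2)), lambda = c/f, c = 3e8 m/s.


lambda = c / f = 3.0000e+08 / 3.1749e+09 = 0.09449117 m
R1 = sqrt(0.09449117 * 3698.1 * 5122.2 / (3698.1 + 5122.2)) = 14.25 m

14.25 m


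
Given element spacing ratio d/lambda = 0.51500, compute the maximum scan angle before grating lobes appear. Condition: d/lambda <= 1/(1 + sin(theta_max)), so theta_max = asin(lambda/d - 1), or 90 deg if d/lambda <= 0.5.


lambda/d - 1 = 1/0.51500 - 1 = 0.9417476
theta_max = asin(0.9417476) = 70.35 deg

70.35 deg


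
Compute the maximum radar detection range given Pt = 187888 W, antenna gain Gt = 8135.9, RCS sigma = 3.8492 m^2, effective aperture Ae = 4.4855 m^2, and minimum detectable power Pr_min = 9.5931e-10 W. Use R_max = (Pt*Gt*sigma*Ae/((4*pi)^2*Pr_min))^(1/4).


R^4 = 187888*8135.9*3.8492*4.4855 / ((4*pi)^2 * 9.5931e-10) = 1.742237e+17
R_max = 1.742237e+17^0.25 = 20430 m

20430 m


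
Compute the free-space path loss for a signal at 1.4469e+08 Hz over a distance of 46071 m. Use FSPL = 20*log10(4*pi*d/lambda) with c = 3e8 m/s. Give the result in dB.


lambda = c / f = 3.0000e+08 / 1.4469e+08 = 2.073398 m
FSPL = 20 * log10(4*pi*46071/2.073398) = 108.9 dB

108.9 dB


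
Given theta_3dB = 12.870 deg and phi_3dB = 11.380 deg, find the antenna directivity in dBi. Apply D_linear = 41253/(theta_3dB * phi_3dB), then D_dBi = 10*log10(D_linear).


D_linear = 41253 / (12.870 * 11.380) = 281.6662
D_dBi = 10 * log10(281.6662) = 24.50 dBi

24.50 dBi


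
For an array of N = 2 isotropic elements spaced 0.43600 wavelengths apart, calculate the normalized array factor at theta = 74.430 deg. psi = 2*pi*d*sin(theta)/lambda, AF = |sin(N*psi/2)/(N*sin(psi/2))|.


psi = 2*pi*0.43600*sin(74.430 deg) = 2.638939 rad
AF = |sin(2*2.638939/2) / (2*sin(2.638939/2))| = 0.2487

0.2487


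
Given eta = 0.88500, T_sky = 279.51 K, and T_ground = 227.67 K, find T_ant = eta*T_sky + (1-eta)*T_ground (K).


T_ant = 0.88500 * 279.51 + (1 - 0.88500) * 227.67 = 273.5 K

273.5 K


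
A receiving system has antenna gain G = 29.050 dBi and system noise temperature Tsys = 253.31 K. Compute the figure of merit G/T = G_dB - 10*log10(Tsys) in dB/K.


G/T = 29.050 - 10*log10(253.31) = 29.050 - 24.03652 = 5.013 dB/K

5.013 dB/K


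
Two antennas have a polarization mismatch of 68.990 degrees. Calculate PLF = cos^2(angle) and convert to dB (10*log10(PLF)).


PLF_linear = cos^2(68.990 deg) = 0.1285444
PLF_dB = 10 * log10(0.1285444) = -8.909 dB

-8.909 dB


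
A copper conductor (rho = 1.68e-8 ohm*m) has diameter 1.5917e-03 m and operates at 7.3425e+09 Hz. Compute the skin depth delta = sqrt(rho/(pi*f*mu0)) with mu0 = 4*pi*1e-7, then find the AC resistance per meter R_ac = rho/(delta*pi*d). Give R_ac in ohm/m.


delta = sqrt(1.68e-8 / (pi * 7.3425e+09 * 4*pi*1e-7)) = 7.612947e-07 m
R_ac = 1.68e-8 / (7.612947e-07 * pi * 1.5917e-03) = 4.413 ohm/m

4.413 ohm/m


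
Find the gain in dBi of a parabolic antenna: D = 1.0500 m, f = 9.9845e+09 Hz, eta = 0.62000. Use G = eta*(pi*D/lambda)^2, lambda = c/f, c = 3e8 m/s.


lambda = c / f = 3.0000e+08 / 9.9845e+09 = 0.03004657 m
G_linear = 0.62000 * (pi * 1.0500 / 0.03004657)^2 = 7472.746
G_dBi = 10 * log10(7472.746) = 38.73 dBi

38.73 dBi


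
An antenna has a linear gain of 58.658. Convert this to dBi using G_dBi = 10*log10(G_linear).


G_dBi = 10 * log10(58.658) = 17.68 dBi

17.68 dBi


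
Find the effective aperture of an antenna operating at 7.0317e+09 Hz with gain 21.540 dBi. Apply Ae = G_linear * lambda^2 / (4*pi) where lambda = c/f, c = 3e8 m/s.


lambda = c / f = 3.0000e+08 / 7.0317e+09 = 0.04266394 m
G_linear = 10^(21.540/10) = 142.5608
Ae = G_linear * lambda^2 / (4*pi) = 142.5608 * 0.04266394^2 / (4*pi) = 0.02065 m^2

0.02065 m^2


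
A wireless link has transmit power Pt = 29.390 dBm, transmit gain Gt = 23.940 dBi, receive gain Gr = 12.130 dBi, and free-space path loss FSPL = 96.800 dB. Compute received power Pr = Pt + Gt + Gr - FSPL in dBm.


Pr = 29.390 + 23.940 + 12.130 - 96.800 = -31.34 dBm

-31.34 dBm


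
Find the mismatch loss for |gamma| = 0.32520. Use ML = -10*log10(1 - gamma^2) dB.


ML = -10 * log10(1 - 0.32520^2) = -10 * log10(0.89424496) = 0.4854 dB

0.4854 dB


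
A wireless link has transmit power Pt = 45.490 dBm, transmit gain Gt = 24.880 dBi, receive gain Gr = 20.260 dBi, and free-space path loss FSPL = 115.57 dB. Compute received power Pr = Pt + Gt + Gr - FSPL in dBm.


Pr = 45.490 + 24.880 + 20.260 - 115.57 = -24.94 dBm

-24.94 dBm


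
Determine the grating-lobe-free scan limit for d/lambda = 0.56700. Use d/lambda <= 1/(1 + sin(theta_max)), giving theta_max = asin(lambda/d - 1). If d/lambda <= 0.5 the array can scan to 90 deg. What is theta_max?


lambda/d - 1 = 1/0.56700 - 1 = 0.7636684
theta_max = asin(0.7636684) = 49.79 deg

49.79 deg


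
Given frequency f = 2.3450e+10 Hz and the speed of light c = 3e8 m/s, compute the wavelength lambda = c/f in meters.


lambda = c / f = 3.0000e+08 / 2.3450e+10 = 0.01279 m

0.01279 m


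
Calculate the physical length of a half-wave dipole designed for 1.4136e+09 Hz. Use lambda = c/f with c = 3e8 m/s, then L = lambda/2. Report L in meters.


lambda = c / f = 3.0000e+08 / 1.4136e+09 = 0.2122241 m
L = lambda / 2 = 0.2122241 / 2 = 0.1061 m

0.1061 m


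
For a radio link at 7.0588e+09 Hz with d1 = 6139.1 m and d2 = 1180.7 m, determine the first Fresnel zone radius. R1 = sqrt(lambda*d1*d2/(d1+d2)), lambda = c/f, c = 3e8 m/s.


lambda = c / f = 3.0000e+08 / 7.0588e+09 = 0.04250014 m
R1 = sqrt(0.04250014 * 6139.1 * 1180.7 / (6139.1 + 1180.7)) = 6.487 m

6.487 m


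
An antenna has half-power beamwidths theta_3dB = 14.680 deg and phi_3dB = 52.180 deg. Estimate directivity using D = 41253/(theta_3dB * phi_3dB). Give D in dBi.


D_linear = 41253 / (14.680 * 52.180) = 53.85492
D_dBi = 10 * log10(53.85492) = 17.31 dBi

17.31 dBi


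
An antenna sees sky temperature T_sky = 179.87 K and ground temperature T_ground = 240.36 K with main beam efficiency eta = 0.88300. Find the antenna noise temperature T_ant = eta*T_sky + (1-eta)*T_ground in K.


T_ant = 0.88300 * 179.87 + (1 - 0.88300) * 240.36 = 186.9 K

186.9 K


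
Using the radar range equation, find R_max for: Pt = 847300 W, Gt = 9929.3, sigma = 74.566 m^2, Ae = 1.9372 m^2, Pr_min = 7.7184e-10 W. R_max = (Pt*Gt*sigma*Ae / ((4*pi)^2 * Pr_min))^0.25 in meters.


R^4 = 847300*9929.3*74.566*1.9372 / ((4*pi)^2 * 7.7184e-10) = 9.970665e+18
R_max = 9.970665e+18^0.25 = 56193 m

56193 m


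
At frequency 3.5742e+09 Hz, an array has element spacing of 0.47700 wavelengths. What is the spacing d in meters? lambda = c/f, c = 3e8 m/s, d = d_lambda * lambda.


lambda = c / f = 3.0000e+08 / 3.5742e+09 = 0.08393487 m
d = 0.47700 * 0.08393487 = 0.04004 m

0.04004 m


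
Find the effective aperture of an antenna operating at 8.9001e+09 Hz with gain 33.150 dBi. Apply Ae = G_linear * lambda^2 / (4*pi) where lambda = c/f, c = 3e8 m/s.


lambda = c / f = 3.0000e+08 / 8.9001e+09 = 0.03370749 m
G_linear = 10^(33.150/10) = 2065.380
Ae = G_linear * lambda^2 / (4*pi) = 2065.380 * 0.03370749^2 / (4*pi) = 0.1867 m^2

0.1867 m^2


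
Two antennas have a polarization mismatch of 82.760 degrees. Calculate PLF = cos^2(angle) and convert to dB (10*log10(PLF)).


PLF_linear = cos^2(82.760 deg) = 0.01588251
PLF_dB = 10 * log10(0.01588251) = -17.99 dB

-17.99 dB


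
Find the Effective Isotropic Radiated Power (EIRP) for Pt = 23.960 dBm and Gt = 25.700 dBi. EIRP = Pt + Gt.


EIRP = Pt + Gt = 23.960 + 25.700 = 49.66 dBm

49.66 dBm


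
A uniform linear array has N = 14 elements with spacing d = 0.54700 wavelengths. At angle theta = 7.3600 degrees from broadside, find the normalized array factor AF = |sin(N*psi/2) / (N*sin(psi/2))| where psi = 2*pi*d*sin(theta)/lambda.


psi = 2*pi*0.54700*sin(7.3600 deg) = 0.4402784 rad
AF = |sin(14*0.4402784/2) / (14*sin(0.4402784/2))| = 0.01950

0.01950


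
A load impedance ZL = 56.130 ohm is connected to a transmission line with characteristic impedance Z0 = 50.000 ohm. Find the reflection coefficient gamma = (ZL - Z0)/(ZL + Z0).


gamma = (56.130 - 50.000) / (56.130 + 50.000) = 0.05776

0.05776


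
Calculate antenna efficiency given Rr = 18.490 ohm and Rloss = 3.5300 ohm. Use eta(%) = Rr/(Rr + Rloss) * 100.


eta = 18.490 / (18.490 + 3.5300) * 100 = 83.97%

83.97%


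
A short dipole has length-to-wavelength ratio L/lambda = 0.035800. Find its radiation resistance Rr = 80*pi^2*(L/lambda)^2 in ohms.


Rr = 80 * pi^2 * (0.035800)^2 = 80 * 9.869604 * 1.281640e-03 = 1.012 ohm

1.012 ohm


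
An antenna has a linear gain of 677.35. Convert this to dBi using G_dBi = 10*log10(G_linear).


G_dBi = 10 * log10(677.35) = 28.31 dBi

28.31 dBi


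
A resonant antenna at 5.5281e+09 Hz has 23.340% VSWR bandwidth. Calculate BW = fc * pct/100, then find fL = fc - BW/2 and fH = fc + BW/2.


BW = 5.5281e+09 * 23.340/100 = 1.290259e+09 Hz
fL = 5.5281e+09 - 1.290259e+09/2 = 4.883e+09 Hz
fH = 5.5281e+09 + 1.290259e+09/2 = 6.173e+09 Hz

BW=1.290e+09 Hz, fL=4.883e+09 Hz, fH=6.173e+09 Hz


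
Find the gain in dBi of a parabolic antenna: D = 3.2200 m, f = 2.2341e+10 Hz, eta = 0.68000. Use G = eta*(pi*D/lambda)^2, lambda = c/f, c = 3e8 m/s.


lambda = c / f = 3.0000e+08 / 2.2341e+10 = 0.01342823 m
G_linear = 0.68000 * (pi * 3.2200 / 0.01342823)^2 = 385907.2
G_dBi = 10 * log10(385907.2) = 55.86 dBi

55.86 dBi


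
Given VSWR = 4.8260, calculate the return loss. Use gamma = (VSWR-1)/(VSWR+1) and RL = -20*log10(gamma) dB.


gamma = (4.8260 - 1) / (4.8260 + 1) = 0.6567113
RL = -20 * log10(0.6567113) = 3.653 dB

3.653 dB


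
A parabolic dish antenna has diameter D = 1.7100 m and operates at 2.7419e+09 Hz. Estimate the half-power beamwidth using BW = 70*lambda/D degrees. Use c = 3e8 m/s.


lambda = c / f = 3.0000e+08 / 2.7419e+09 = 0.1094132 m
BW = 70 * 0.1094132 / 1.7100 = 4.479 deg

4.479 deg


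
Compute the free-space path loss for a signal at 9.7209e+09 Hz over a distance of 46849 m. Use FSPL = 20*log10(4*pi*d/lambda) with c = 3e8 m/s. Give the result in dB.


lambda = c / f = 3.0000e+08 / 9.7209e+09 = 0.03086134 m
FSPL = 20 * log10(4*pi*46849/0.03086134) = 145.6 dB

145.6 dB


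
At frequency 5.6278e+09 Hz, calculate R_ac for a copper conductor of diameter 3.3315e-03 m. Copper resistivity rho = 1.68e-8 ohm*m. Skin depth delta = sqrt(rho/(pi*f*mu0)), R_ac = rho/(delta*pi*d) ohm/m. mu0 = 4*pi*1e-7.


delta = sqrt(1.68e-8 / (pi * 5.6278e+09 * 4*pi*1e-7)) = 8.695718e-07 m
R_ac = 1.68e-8 / (8.695718e-07 * pi * 3.3315e-03) = 1.846 ohm/m

1.846 ohm/m


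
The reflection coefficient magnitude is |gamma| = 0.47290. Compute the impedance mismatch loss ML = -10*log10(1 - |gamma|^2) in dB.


ML = -10 * log10(1 - 0.47290^2) = -10 * log10(0.77636559) = 1.099 dB

1.099 dB


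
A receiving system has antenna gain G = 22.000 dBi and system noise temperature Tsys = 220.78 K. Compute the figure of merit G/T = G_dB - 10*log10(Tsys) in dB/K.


G/T = 22.000 - 10*log10(220.78) = 22.000 - 23.43960 = -1.440 dB/K

-1.440 dB/K


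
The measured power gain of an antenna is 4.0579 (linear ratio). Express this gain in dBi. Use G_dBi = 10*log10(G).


G_dBi = 10 * log10(4.0579) = 6.083 dBi

6.083 dBi


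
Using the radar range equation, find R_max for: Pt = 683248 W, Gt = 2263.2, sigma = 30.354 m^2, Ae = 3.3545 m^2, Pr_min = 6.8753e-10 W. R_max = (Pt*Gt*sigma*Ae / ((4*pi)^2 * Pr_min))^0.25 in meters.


R^4 = 683248*2263.2*30.354*3.3545 / ((4*pi)^2 * 6.8753e-10) = 1.450219e+18
R_max = 1.450219e+18^0.25 = 34702 m

34702 m


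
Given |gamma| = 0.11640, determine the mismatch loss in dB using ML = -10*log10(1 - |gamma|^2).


ML = -10 * log10(1 - 0.11640^2) = -10 * log10(0.98645104) = 0.05924 dB

0.05924 dB


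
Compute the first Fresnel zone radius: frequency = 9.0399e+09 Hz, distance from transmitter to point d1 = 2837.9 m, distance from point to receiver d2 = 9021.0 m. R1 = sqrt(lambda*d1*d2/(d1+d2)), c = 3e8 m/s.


lambda = c / f = 3.0000e+08 / 9.0399e+09 = 0.03318621 m
R1 = sqrt(0.03318621 * 2837.9 * 9021.0 / (2837.9 + 9021.0)) = 8.464 m

8.464 m


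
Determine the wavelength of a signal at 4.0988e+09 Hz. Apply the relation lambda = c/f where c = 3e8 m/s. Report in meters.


lambda = c / f = 3.0000e+08 / 4.0988e+09 = 0.07319 m

0.07319 m


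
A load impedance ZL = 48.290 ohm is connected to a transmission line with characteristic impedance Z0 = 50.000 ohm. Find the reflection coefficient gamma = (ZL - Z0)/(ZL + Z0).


gamma = (48.290 - 50.000) / (48.290 + 50.000) = -0.01740

-0.01740


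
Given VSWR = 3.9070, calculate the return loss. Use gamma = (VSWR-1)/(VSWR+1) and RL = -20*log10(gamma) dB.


gamma = (3.9070 - 1) / (3.9070 + 1) = 0.5924190
RL = -20 * log10(0.5924190) = 4.547 dB

4.547 dB


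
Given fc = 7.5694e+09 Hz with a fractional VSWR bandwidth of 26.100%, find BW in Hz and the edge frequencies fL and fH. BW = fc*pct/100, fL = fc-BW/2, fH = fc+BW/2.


BW = 7.5694e+09 * 26.100/100 = 1.975613e+09 Hz
fL = 7.5694e+09 - 1.975613e+09/2 = 6.582e+09 Hz
fH = 7.5694e+09 + 1.975613e+09/2 = 8.557e+09 Hz

BW=1.976e+09 Hz, fL=6.582e+09 Hz, fH=8.557e+09 Hz


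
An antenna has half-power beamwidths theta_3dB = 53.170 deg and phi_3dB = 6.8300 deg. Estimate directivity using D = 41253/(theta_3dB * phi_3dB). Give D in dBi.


D_linear = 41253 / (53.170 * 6.8300) = 113.5973
D_dBi = 10 * log10(113.5973) = 20.55 dBi

20.55 dBi


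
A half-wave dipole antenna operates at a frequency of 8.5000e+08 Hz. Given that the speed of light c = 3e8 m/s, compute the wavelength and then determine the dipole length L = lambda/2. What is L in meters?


lambda = c / f = 3.0000e+08 / 8.5000e+08 = 0.3529412 m
L = lambda / 2 = 0.3529412 / 2 = 0.1765 m

0.1765 m


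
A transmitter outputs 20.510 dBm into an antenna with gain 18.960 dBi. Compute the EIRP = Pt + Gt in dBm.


EIRP = Pt + Gt = 20.510 + 18.960 = 39.47 dBm

39.47 dBm


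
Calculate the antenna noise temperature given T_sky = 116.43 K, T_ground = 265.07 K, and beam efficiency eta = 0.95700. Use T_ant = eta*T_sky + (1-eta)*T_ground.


T_ant = 0.95700 * 116.43 + (1 - 0.95700) * 265.07 = 122.8 K

122.8 K


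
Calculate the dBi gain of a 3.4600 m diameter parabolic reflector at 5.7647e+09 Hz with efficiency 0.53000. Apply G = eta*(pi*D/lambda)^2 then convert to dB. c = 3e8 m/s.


lambda = c / f = 3.0000e+08 / 5.7647e+09 = 0.05204087 m
G_linear = 0.53000 * (pi * 3.4600 / 0.05204087)^2 = 23122.71
G_dBi = 10 * log10(23122.71) = 43.64 dBi

43.64 dBi


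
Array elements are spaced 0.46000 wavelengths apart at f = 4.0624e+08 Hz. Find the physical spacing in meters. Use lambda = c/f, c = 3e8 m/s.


lambda = c / f = 3.0000e+08 / 4.0624e+08 = 0.7384797 m
d = 0.46000 * 0.7384797 = 0.3397 m

0.3397 m


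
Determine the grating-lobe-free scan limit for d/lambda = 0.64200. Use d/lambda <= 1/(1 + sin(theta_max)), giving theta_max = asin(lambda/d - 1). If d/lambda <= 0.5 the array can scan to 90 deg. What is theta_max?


lambda/d - 1 = 1/0.64200 - 1 = 0.5576324
theta_max = asin(0.5576324) = 33.89 deg

33.89 deg


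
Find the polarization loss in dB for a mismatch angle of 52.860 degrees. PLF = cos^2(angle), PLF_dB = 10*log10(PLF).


PLF_linear = cos^2(52.860 deg) = 0.3645318
PLF_dB = 10 * log10(0.3645318) = -4.383 dB

-4.383 dB


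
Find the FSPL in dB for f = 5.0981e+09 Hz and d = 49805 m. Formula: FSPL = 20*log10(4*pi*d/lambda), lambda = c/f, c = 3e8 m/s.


lambda = c / f = 3.0000e+08 / 5.0981e+09 = 0.05884545 m
FSPL = 20 * log10(4*pi*49805/0.05884545) = 140.5 dB

140.5 dB


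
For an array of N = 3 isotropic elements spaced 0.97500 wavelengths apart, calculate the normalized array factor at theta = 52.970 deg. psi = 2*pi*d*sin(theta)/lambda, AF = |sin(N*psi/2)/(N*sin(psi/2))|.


psi = 2*pi*0.97500*sin(52.970 deg) = 4.890594 rad
AF = |sin(3*4.890594/2) / (3*sin(4.890594/2))| = 0.4515

0.4515


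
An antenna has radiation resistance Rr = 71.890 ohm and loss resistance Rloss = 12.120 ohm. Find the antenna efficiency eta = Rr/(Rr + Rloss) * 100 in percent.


eta = 71.890 / (71.890 + 12.120) * 100 = 85.57%

85.57%


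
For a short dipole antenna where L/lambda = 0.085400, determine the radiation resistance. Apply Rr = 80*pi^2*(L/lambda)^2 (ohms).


Rr = 80 * pi^2 * (0.085400)^2 = 80 * 9.869604 * 7.293160e-03 = 5.758 ohm

5.758 ohm


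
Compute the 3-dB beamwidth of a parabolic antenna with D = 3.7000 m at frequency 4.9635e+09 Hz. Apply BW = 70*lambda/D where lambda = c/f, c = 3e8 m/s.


lambda = c / f = 3.0000e+08 / 4.9635e+09 = 0.06044122 m
BW = 70 * 0.06044122 / 3.7000 = 1.143 deg

1.143 deg


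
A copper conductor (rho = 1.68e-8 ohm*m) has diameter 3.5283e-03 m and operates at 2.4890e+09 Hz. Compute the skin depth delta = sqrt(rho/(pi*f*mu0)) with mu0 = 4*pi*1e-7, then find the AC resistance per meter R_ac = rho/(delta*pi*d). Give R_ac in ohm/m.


delta = sqrt(1.68e-8 / (pi * 2.4890e+09 * 4*pi*1e-7)) = 1.307562e-06 m
R_ac = 1.68e-8 / (1.307562e-06 * pi * 3.5283e-03) = 1.159 ohm/m

1.159 ohm/m


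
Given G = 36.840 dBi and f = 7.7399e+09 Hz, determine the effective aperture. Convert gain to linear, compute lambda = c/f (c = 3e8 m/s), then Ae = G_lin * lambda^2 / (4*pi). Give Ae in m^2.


lambda = c / f = 3.0000e+08 / 7.7399e+09 = 0.03876019 m
G_linear = 10^(36.840/10) = 4830.588
Ae = G_linear * lambda^2 / (4*pi) = 4830.588 * 0.03876019^2 / (4*pi) = 0.5775 m^2

0.5775 m^2


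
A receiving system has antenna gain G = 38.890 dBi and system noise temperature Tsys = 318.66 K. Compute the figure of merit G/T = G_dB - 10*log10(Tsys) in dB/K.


G/T = 38.890 - 10*log10(318.66) = 38.890 - 25.03328 = 13.86 dB/K

13.86 dB/K


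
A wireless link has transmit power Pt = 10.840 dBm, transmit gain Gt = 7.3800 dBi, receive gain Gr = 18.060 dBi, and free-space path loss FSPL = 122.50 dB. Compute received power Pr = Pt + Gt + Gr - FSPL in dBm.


Pr = 10.840 + 7.3800 + 18.060 - 122.50 = -86.22 dBm

-86.22 dBm


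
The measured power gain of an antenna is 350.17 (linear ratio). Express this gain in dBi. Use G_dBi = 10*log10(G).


G_dBi = 10 * log10(350.17) = 25.44 dBi

25.44 dBi


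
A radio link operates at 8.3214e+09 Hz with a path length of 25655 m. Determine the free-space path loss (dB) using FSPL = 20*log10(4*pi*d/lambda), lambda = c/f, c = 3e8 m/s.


lambda = c / f = 3.0000e+08 / 8.3214e+09 = 0.03605163 m
FSPL = 20 * log10(4*pi*25655/0.03605163) = 139.0 dB

139.0 dB


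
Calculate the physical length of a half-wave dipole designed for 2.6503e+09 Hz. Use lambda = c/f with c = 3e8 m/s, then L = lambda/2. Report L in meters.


lambda = c / f = 3.0000e+08 / 2.6503e+09 = 0.1131947 m
L = lambda / 2 = 0.1131947 / 2 = 0.05660 m

0.05660 m


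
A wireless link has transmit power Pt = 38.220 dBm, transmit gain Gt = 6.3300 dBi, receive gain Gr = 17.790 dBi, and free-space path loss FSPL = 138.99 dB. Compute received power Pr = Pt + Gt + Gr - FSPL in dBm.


Pr = 38.220 + 6.3300 + 17.790 - 138.99 = -76.65 dBm

-76.65 dBm


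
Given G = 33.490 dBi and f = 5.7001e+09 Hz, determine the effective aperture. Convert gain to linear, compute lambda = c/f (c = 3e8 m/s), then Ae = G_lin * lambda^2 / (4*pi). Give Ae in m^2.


lambda = c / f = 3.0000e+08 / 5.7001e+09 = 0.05263066 m
G_linear = 10^(33.490/10) = 2233.572
Ae = G_linear * lambda^2 / (4*pi) = 2233.572 * 0.05263066^2 / (4*pi) = 0.4923 m^2

0.4923 m^2


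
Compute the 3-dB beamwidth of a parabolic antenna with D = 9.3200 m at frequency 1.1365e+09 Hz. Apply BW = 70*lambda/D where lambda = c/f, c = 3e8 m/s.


lambda = c / f = 3.0000e+08 / 1.1365e+09 = 0.2639683 m
BW = 70 * 0.2639683 / 9.3200 = 1.983 deg

1.983 deg


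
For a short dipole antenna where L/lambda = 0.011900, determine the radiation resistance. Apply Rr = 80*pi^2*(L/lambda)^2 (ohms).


Rr = 80 * pi^2 * (0.011900)^2 = 80 * 9.869604 * 1.416100e-04 = 0.1118 ohm

0.1118 ohm


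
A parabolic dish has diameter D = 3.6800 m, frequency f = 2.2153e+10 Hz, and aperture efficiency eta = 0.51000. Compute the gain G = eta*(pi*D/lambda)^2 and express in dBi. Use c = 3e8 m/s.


lambda = c / f = 3.0000e+08 / 2.2153e+10 = 0.01354218 m
G_linear = 0.51000 * (pi * 3.6800 / 0.01354218)^2 = 371696.4
G_dBi = 10 * log10(371696.4) = 55.70 dBi

55.70 dBi


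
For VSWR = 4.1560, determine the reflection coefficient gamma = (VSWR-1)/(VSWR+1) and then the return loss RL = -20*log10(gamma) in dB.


gamma = (4.1560 - 1) / (4.1560 + 1) = 0.6121024
RL = -20 * log10(0.6121024) = 4.264 dB

4.264 dB


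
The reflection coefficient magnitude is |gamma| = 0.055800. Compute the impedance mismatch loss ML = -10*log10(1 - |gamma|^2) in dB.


ML = -10 * log10(1 - 0.055800^2) = -10 * log10(0.99688636) = 0.01354 dB

0.01354 dB


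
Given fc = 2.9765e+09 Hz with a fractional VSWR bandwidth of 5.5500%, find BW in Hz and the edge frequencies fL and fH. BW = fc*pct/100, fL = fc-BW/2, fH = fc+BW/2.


BW = 2.9765e+09 * 5.5500/100 = 1.651958e+08 Hz
fL = 2.9765e+09 - 1.651958e+08/2 = 2.894e+09 Hz
fH = 2.9765e+09 + 1.651958e+08/2 = 3.059e+09 Hz

BW=1.652e+08 Hz, fL=2.894e+09 Hz, fH=3.059e+09 Hz


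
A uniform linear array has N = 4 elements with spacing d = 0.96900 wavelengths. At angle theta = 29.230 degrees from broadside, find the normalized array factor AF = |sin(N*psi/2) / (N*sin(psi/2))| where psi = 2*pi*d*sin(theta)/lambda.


psi = 2*pi*0.96900*sin(29.230 deg) = 2.973070 rad
AF = |sin(4*2.973070/2) / (4*sin(2.973070/2))| = 0.08297

0.08297


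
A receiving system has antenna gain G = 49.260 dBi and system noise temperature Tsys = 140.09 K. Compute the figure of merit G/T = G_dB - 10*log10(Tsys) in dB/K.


G/T = 49.260 - 10*log10(140.09) = 49.260 - 21.46407 = 27.80 dB/K

27.80 dB/K


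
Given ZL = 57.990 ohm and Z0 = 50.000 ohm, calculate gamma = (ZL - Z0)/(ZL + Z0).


gamma = (57.990 - 50.000) / (57.990 + 50.000) = 0.07399

0.07399


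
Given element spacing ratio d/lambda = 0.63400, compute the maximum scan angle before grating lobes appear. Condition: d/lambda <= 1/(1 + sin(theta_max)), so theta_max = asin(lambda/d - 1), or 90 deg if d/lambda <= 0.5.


lambda/d - 1 = 1/0.63400 - 1 = 0.5772871
theta_max = asin(0.5772871) = 35.26 deg

35.26 deg


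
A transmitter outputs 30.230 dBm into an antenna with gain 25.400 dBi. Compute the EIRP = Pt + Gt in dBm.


EIRP = Pt + Gt = 30.230 + 25.400 = 55.63 dBm

55.63 dBm


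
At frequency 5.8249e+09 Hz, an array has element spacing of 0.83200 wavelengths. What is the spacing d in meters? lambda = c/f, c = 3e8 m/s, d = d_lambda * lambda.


lambda = c / f = 3.0000e+08 / 5.8249e+09 = 0.05150303 m
d = 0.83200 * 0.05150303 = 0.04285 m

0.04285 m


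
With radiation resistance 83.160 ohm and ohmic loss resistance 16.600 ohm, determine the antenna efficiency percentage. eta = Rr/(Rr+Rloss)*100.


eta = 83.160 / (83.160 + 16.600) * 100 = 83.36%

83.36%


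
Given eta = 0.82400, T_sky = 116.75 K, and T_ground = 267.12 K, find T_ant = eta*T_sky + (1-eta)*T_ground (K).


T_ant = 0.82400 * 116.75 + (1 - 0.82400) * 267.12 = 143.2 K

143.2 K


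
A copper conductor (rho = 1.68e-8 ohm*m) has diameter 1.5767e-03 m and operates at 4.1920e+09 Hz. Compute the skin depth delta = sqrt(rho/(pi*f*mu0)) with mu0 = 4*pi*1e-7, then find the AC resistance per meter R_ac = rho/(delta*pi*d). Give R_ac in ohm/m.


delta = sqrt(1.68e-8 / (pi * 4.1920e+09 * 4*pi*1e-7)) = 1.007544e-06 m
R_ac = 1.68e-8 / (1.007544e-06 * pi * 1.5767e-03) = 3.366 ohm/m

3.366 ohm/m


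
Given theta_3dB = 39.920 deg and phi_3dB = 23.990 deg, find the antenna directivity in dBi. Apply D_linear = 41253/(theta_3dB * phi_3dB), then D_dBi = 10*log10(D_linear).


D_linear = 41253 / (39.920 * 23.990) = 43.07594
D_dBi = 10 * log10(43.07594) = 16.34 dBi

16.34 dBi


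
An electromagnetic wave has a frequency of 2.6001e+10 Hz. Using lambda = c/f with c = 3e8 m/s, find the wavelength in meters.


lambda = c / f = 3.0000e+08 / 2.6001e+10 = 0.01154 m

0.01154 m


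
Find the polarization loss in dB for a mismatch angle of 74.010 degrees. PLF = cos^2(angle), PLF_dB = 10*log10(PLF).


PLF_linear = cos^2(74.010 deg) = 0.07588349
PLF_dB = 10 * log10(0.07588349) = -11.20 dB

-11.20 dB


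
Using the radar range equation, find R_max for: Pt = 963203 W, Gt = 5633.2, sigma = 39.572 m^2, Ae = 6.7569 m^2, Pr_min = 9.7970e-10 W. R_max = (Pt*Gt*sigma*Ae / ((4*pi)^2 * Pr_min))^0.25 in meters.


R^4 = 963203*5633.2*39.572*6.7569 / ((4*pi)^2 * 9.7970e-10) = 9.377685e+18
R_max = 9.377685e+18^0.25 = 55338 m

55338 m


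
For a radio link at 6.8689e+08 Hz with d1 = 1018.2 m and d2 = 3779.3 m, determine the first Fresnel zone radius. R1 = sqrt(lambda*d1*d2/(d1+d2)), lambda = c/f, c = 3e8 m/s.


lambda = c / f = 3.0000e+08 / 6.8689e+08 = 0.4367512 m
R1 = sqrt(0.4367512 * 1018.2 * 3779.3 / (1018.2 + 3779.3)) = 18.72 m

18.72 m


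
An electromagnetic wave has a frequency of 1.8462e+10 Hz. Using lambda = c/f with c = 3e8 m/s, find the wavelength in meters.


lambda = c / f = 3.0000e+08 / 1.8462e+10 = 0.01625 m

0.01625 m


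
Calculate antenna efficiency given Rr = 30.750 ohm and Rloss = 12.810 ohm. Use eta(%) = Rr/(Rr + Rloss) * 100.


eta = 30.750 / (30.750 + 12.810) * 100 = 70.59%

70.59%


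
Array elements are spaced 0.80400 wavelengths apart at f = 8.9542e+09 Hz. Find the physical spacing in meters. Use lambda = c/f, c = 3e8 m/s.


lambda = c / f = 3.0000e+08 / 8.9542e+09 = 0.03350383 m
d = 0.80400 * 0.03350383 = 0.02694 m

0.02694 m


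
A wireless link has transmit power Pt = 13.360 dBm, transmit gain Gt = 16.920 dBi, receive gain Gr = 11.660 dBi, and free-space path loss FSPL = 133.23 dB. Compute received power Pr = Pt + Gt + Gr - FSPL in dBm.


Pr = 13.360 + 16.920 + 11.660 - 133.23 = -91.29 dBm

-91.29 dBm


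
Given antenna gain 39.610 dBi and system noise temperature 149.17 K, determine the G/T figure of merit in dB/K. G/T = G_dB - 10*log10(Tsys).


G/T = 39.610 - 10*log10(149.17) = 39.610 - 21.73681 = 17.87 dB/K

17.87 dB/K


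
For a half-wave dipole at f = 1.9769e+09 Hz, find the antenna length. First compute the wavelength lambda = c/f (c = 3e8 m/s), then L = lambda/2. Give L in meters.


lambda = c / f = 3.0000e+08 / 1.9769e+09 = 0.1517527 m
L = lambda / 2 = 0.1517527 / 2 = 0.07588 m

0.07588 m


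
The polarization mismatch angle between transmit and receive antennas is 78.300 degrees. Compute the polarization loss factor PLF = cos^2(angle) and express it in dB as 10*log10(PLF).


PLF_linear = cos^2(78.300 deg) = 0.04112269
PLF_dB = 10 * log10(0.04112269) = -13.86 dB

-13.86 dB


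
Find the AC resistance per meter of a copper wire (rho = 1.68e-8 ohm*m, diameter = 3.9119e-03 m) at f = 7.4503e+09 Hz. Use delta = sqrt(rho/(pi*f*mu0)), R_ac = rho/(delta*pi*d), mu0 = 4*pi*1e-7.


delta = sqrt(1.68e-8 / (pi * 7.4503e+09 * 4*pi*1e-7)) = 7.557669e-07 m
R_ac = 1.68e-8 / (7.557669e-07 * pi * 3.9119e-03) = 1.809 ohm/m

1.809 ohm/m


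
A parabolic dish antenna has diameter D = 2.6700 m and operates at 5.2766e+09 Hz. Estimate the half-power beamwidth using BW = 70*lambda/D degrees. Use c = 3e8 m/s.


lambda = c / f = 3.0000e+08 / 5.2766e+09 = 0.05685479 m
BW = 70 * 0.05685479 / 2.6700 = 1.491 deg

1.491 deg
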